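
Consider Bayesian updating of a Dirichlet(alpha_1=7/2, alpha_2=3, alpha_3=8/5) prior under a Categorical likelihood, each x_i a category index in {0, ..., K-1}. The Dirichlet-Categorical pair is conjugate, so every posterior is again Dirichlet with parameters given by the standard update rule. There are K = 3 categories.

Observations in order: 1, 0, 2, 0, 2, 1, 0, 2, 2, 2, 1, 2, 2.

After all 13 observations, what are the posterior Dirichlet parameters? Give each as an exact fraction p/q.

obs 1: x=1 → posterior Dirichlet(7/2, 4, 8/5)
obs 2: x=0 → posterior Dirichlet(9/2, 4, 8/5)
obs 3: x=2 → posterior Dirichlet(9/2, 4, 13/5)
obs 4: x=0 → posterior Dirichlet(11/2, 4, 13/5)
obs 5: x=2 → posterior Dirichlet(11/2, 4, 18/5)
obs 6: x=1 → posterior Dirichlet(11/2, 5, 18/5)
obs 7: x=0 → posterior Dirichlet(13/2, 5, 18/5)
obs 8: x=2 → posterior Dirichlet(13/2, 5, 23/5)
obs 9: x=2 → posterior Dirichlet(13/2, 5, 28/5)
obs 10: x=2 → posterior Dirichlet(13/2, 5, 33/5)
obs 11: x=1 → posterior Dirichlet(13/2, 6, 33/5)
obs 12: x=2 → posterior Dirichlet(13/2, 6, 38/5)
obs 13: x=2 → posterior Dirichlet(13/2, 6, 43/5)

alpha_1=13/2, alpha_2=6, alpha_3=43/5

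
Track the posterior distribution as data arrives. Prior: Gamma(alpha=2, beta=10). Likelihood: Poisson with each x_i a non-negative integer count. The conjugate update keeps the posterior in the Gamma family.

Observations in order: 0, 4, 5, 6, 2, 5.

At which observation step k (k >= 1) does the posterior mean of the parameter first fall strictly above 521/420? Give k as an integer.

obs 1: x=0 → posterior Gamma(2, 11)
obs 2: x=4 → posterior Gamma(6, 12)
obs 3: x=5 → posterior Gamma(11, 13)
obs 4: x=6 → posterior Gamma(17, 14)
obs 5: x=2 → posterior Gamma(19, 15)
obs 6: x=5 → posterior Gamma(24, 16)

k = 5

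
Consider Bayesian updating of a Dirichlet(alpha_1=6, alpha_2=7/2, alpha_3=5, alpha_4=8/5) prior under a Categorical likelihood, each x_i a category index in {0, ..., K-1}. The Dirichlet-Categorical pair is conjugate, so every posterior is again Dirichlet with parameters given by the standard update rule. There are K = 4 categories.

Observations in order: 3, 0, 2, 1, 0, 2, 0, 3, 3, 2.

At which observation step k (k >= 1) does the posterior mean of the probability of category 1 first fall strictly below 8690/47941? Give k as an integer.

obs 1: x=3 → posterior Dirichlet(6, 7/2, 5, 13/5)
obs 2: x=0 → posterior Dirichlet(7, 7/2, 5, 13/5)
obs 3: x=2 → posterior Dirichlet(7, 7/2, 6, 13/5)
obs 4: x=1 → posterior Dirichlet(7, 9/2, 6, 13/5)
obs 5: x=0 → posterior Dirichlet(8, 9/2, 6, 13/5)
obs 6: x=2 → posterior Dirichlet(8, 9/2, 7, 13/5)
obs 7: x=0 → posterior Dirichlet(9, 9/2, 7, 13/5)
obs 8: x=3 → posterior Dirichlet(9, 9/2, 7, 18/5)
obs 9: x=3 → posterior Dirichlet(9, 9/2, 7, 23/5)
obs 10: x=2 → posterior Dirichlet(9, 9/2, 8, 23/5)

k = 9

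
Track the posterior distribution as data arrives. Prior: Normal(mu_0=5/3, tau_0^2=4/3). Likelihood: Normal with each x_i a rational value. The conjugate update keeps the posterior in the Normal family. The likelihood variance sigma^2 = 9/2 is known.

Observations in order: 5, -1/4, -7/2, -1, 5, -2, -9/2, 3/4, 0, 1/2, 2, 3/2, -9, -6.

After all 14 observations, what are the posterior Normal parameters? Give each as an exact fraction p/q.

obs 1: x=5 → posterior Normal(17/7, 36/35)
obs 2: x=-1/4 → posterior Normal(83/43, 36/43)
obs 3: x=-7/2 → posterior Normal(55/51, 12/17)
obs 4: x=-1 → posterior Normal(47/59, 36/59)
obs 5: x=5 → posterior Normal(87/67, 36/67)
obs 6: x=-2 → posterior Normal(71/75, 12/25)
obs 7: x=-9/2 → posterior Normal(35/83, 36/83)
obs 8: x=3/4 → posterior Normal(41/91, 36/91)
obs 9: x=0 → posterior Normal(41/99, 4/11)
obs 10: x=1/2 → posterior Normal(45/107, 36/107)
obs 11: x=2 → posterior Normal(61/115, 36/115)
obs 12: x=3/2 → posterior Normal(73/123, 12/41)
obs 13: x=-9 → posterior Normal(1/131, 36/131)
obs 14: x=-6 → posterior Normal(-47/139, 36/139)

mu_0=-47/139, tau_0^2=36/139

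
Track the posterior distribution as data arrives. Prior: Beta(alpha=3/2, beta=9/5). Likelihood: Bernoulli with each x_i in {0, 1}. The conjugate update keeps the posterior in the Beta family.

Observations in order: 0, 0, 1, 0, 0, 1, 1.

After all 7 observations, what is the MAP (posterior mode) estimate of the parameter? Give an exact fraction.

obs 1: x=0 → posterior Beta(3/2, 14/5)
obs 2: x=0 → posterior Beta(3/2, 19/5)
obs 3: x=1 → posterior Beta(5/2, 19/5)
obs 4: x=0 → posterior Beta(5/2, 24/5)
obs 5: x=0 → posterior Beta(5/2, 29/5)
obs 6: x=1 → posterior Beta(7/2, 29/5)
obs 7: x=1 → posterior Beta(9/2, 29/5)

35/83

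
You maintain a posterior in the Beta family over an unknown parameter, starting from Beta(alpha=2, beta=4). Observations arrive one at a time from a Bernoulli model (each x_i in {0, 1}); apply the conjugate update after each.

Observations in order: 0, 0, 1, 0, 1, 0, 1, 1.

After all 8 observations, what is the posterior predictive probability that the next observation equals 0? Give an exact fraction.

obs 1: x=0 → posterior Beta(2, 5)
obs 2: x=0 → posterior Beta(2, 6)
obs 3: x=1 → posterior Beta(3, 6)
obs 4: x=0 → posterior Beta(3, 7)
obs 5: x=1 → posterior Beta(4, 7)
obs 6: x=0 → posterior Beta(4, 8)
obs 7: x=1 → posterior Beta(5, 8)
obs 8: x=1 → posterior Beta(6, 8)

4/7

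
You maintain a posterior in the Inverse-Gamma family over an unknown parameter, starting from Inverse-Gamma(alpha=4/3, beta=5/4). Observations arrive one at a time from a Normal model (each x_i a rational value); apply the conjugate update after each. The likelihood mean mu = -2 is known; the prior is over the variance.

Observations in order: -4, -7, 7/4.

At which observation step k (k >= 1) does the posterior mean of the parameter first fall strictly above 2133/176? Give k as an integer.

obs 1: x=-4 → posterior Inverse-Gamma(11/6, 13/4)
obs 2: x=-7 → posterior Inverse-Gamma(7/3, 63/4)
obs 3: x=7/4 → posterior Inverse-Gamma(17/6, 729/32)

k = 3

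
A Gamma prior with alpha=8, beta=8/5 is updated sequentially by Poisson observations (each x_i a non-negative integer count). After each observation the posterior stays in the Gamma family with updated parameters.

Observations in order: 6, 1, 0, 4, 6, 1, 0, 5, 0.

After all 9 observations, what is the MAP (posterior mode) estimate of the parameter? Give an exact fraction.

obs 1: x=6 → posterior Gamma(14, 13/5)
obs 2: x=1 → posterior Gamma(15, 18/5)
obs 3: x=0 → posterior Gamma(15, 23/5)
obs 4: x=4 → posterior Gamma(19, 28/5)
obs 5: x=6 → posterior Gamma(25, 33/5)
obs 6: x=1 → posterior Gamma(26, 38/5)
obs 7: x=0 → posterior Gamma(26, 43/5)
obs 8: x=5 → posterior Gamma(31, 48/5)
obs 9: x=0 → posterior Gamma(31, 53/5)

150/53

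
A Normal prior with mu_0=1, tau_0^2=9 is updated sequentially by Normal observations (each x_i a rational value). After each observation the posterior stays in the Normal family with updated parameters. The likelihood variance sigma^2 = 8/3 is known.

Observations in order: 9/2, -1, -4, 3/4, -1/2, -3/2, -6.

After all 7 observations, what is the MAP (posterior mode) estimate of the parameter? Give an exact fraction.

obs 1: x=9/2 → posterior Normal(37/10, 72/35)
obs 2: x=-1 → posterior Normal(205/124, 36/31)
obs 3: x=-4 → posterior Normal(-11/178, 72/89)
obs 4: x=3/4 → posterior Normal(59/464, 18/29)
obs 5: x=-1/2 → posterior Normal(5/572, 72/143)
obs 6: x=-3/2 → posterior Normal(-157/680, 36/85)
obs 7: x=-6 → posterior Normal(-805/788, 72/197)

-805/788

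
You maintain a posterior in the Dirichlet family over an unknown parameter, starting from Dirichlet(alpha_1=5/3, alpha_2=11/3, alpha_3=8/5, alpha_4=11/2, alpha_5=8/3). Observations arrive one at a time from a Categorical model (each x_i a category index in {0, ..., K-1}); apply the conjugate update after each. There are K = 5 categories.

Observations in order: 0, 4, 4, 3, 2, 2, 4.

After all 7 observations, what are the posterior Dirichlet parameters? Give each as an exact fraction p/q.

alpha_1=8/3, alpha_2=11/3, alpha_3=18/5, alpha_4=13/2, alpha_5=17/3

obs 1: x=0 → posterior Dirichlet(8/3, 11/3, 8/5, 11/2, 8/3)
obs 2: x=4 → posterior Dirichlet(8/3, 11/3, 8/5, 11/2, 11/3)
obs 3: x=4 → posterior Dirichlet(8/3, 11/3, 8/5, 11/2, 14/3)
obs 4: x=3 → posterior Dirichlet(8/3, 11/3, 8/5, 13/2, 14/3)
obs 5: x=2 → posterior Dirichlet(8/3, 11/3, 13/5, 13/2, 14/3)
obs 6: x=2 → posterior Dirichlet(8/3, 11/3, 18/5, 13/2, 14/3)
obs 7: x=4 → posterior Dirichlet(8/3, 11/3, 18/5, 13/2, 17/3)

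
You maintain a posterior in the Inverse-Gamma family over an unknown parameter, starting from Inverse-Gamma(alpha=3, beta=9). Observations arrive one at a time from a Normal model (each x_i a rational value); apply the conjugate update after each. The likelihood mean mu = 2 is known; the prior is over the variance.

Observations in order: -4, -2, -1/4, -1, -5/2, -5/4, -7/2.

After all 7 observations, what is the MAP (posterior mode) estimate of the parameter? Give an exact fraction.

387/40

obs 1: x=-4 → posterior Inverse-Gamma(7/2, 27)
obs 2: x=-2 → posterior Inverse-Gamma(4, 35)
obs 3: x=-1/4 → posterior Inverse-Gamma(9/2, 1201/32)
obs 4: x=-1 → posterior Inverse-Gamma(5, 1345/32)
obs 5: x=-5/2 → posterior Inverse-Gamma(11/2, 1669/32)
obs 6: x=-5/4 → posterior Inverse-Gamma(6, 919/16)
obs 7: x=-7/2 → posterior Inverse-Gamma(13/2, 1161/16)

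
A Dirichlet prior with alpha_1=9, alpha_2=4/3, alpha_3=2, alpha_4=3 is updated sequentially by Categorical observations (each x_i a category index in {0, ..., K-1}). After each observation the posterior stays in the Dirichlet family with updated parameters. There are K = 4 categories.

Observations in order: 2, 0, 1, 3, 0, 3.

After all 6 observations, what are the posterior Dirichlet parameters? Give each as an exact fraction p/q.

alpha_1=11, alpha_2=7/3, alpha_3=3, alpha_4=5

obs 1: x=2 → posterior Dirichlet(9, 4/3, 3, 3)
obs 2: x=0 → posterior Dirichlet(10, 4/3, 3, 3)
obs 3: x=1 → posterior Dirichlet(10, 7/3, 3, 3)
obs 4: x=3 → posterior Dirichlet(10, 7/3, 3, 4)
obs 5: x=0 → posterior Dirichlet(11, 7/3, 3, 4)
obs 6: x=3 → posterior Dirichlet(11, 7/3, 3, 5)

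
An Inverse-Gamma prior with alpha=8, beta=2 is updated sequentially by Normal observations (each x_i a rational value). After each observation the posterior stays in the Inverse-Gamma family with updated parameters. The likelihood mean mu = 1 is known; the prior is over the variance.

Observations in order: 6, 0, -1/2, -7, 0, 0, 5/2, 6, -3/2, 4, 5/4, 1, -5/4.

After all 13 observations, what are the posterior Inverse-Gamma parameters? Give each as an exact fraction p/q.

obs 1: x=6 → posterior Inverse-Gamma(17/2, 29/2)
obs 2: x=0 → posterior Inverse-Gamma(9, 15)
obs 3: x=-1/2 → posterior Inverse-Gamma(19/2, 129/8)
obs 4: x=-7 → posterior Inverse-Gamma(10, 385/8)
obs 5: x=0 → posterior Inverse-Gamma(21/2, 389/8)
obs 6: x=0 → posterior Inverse-Gamma(11, 393/8)
obs 7: x=5/2 → posterior Inverse-Gamma(23/2, 201/4)
obs 8: x=6 → posterior Inverse-Gamma(12, 251/4)
obs 9: x=-3/2 → posterior Inverse-Gamma(25/2, 527/8)
obs 10: x=4 → posterior Inverse-Gamma(13, 563/8)
obs 11: x=5/4 → posterior Inverse-Gamma(27/2, 2253/32)
obs 12: x=1 → posterior Inverse-Gamma(14, 2253/32)
obs 13: x=-5/4 → posterior Inverse-Gamma(29/2, 1167/16)

alpha=29/2, beta=1167/16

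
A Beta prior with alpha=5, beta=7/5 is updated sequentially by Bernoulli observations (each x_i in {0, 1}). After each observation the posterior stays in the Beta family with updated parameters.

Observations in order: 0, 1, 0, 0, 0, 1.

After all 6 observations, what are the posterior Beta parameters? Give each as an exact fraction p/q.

obs 1: x=0 → posterior Beta(5, 12/5)
obs 2: x=1 → posterior Beta(6, 12/5)
obs 3: x=0 → posterior Beta(6, 17/5)
obs 4: x=0 → posterior Beta(6, 22/5)
obs 5: x=0 → posterior Beta(6, 27/5)
obs 6: x=1 → posterior Beta(7, 27/5)

alpha=7, beta=27/5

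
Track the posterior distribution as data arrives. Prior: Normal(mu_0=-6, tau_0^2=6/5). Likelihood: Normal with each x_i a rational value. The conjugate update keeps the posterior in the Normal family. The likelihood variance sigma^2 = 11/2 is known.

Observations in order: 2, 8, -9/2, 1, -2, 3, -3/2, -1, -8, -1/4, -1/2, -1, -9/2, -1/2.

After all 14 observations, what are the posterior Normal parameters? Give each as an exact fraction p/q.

obs 1: x=2 → posterior Normal(-306/67, 66/67)
obs 2: x=8 → posterior Normal(-210/79, 66/79)
obs 3: x=-9/2 → posterior Normal(-264/91, 66/91)
obs 4: x=1 → posterior Normal(-252/103, 66/103)
obs 5: x=-2 → posterior Normal(-12/5, 66/115)
obs 6: x=3 → posterior Normal(-240/127, 66/127)
obs 7: x=-3/2 → posterior Normal(-258/139, 66/139)
obs 8: x=-1 → posterior Normal(-270/151, 66/151)
obs 9: x=-8 → posterior Normal(-366/163, 66/163)
obs 10: x=-1/4 → posterior Normal(-369/175, 66/175)
obs 11: x=-1/2 → posterior Normal(-375/187, 6/17)
obs 12: x=-1 → posterior Normal(-387/199, 66/199)
obs 13: x=-9/2 → posterior Normal(-441/211, 66/211)
obs 14: x=-1/2 → posterior Normal(-447/223, 66/223)

mu_0=-447/223, tau_0^2=66/223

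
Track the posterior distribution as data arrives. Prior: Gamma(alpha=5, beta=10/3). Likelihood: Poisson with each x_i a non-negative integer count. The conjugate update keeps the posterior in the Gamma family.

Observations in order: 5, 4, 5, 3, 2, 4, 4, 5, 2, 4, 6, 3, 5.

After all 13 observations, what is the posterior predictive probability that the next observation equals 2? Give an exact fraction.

obs 1: x=5 → posterior Gamma(10, 13/3)
obs 2: x=4 → posterior Gamma(14, 16/3)
obs 3: x=5 → posterior Gamma(19, 19/3)
obs 4: x=3 → posterior Gamma(22, 22/3)
obs 5: x=2 → posterior Gamma(24, 25/3)
obs 6: x=4 → posterior Gamma(28, 28/3)
obs 7: x=4 → posterior Gamma(32, 31/3)
obs 8: x=5 → posterior Gamma(37, 34/3)
obs 9: x=2 → posterior Gamma(39, 37/3)
obs 10: x=4 → posterior Gamma(43, 40/3)
obs 11: x=6 → posterior Gamma(49, 43/3)
obs 12: x=3 → posterior Gamma(52, 46/3)
obs 13: x=5 → posterior Gamma(57, 49/3)

32635624279752052119141457808020174853068611665951542080902697539142097897873942950393835442873154573/175467736762291359799294382780321567867983483856833850989985915772746272953650030450310314227073548288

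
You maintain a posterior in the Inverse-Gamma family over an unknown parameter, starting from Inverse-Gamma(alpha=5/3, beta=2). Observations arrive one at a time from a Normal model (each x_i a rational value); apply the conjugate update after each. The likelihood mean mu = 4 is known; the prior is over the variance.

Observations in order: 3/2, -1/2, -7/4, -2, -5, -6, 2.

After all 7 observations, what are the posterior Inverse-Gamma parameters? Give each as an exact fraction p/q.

alpha=31/6, beta=4553/32

obs 1: x=3/2 → posterior Inverse-Gamma(13/6, 41/8)
obs 2: x=-1/2 → posterior Inverse-Gamma(8/3, 61/4)
obs 3: x=-7/4 → posterior Inverse-Gamma(19/6, 1017/32)
obs 4: x=-2 → posterior Inverse-Gamma(11/3, 1593/32)
obs 5: x=-5 → posterior Inverse-Gamma(25/6, 2889/32)
obs 6: x=-6 → posterior Inverse-Gamma(14/3, 4489/32)
obs 7: x=2 → posterior Inverse-Gamma(31/6, 4553/32)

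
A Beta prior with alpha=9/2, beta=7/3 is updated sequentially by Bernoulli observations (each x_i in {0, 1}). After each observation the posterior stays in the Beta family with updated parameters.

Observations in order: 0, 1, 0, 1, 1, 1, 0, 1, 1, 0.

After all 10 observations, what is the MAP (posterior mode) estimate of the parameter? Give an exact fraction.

obs 1: x=0 → posterior Beta(9/2, 10/3)
obs 2: x=1 → posterior Beta(11/2, 10/3)
obs 3: x=0 → posterior Beta(11/2, 13/3)
obs 4: x=1 → posterior Beta(13/2, 13/3)
obs 5: x=1 → posterior Beta(15/2, 13/3)
obs 6: x=1 → posterior Beta(17/2, 13/3)
obs 7: x=0 → posterior Beta(17/2, 16/3)
obs 8: x=1 → posterior Beta(19/2, 16/3)
obs 9: x=1 → posterior Beta(21/2, 16/3)
obs 10: x=0 → posterior Beta(21/2, 19/3)

57/89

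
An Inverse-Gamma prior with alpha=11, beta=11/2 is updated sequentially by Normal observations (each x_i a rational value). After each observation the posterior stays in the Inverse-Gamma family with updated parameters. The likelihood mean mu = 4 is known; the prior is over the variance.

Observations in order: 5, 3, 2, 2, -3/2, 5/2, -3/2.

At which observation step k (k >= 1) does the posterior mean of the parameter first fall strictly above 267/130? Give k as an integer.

k = 6

obs 1: x=5 → posterior Inverse-Gamma(23/2, 6)
obs 2: x=3 → posterior Inverse-Gamma(12, 13/2)
obs 3: x=2 → posterior Inverse-Gamma(25/2, 17/2)
obs 4: x=2 → posterior Inverse-Gamma(13, 21/2)
obs 5: x=-3/2 → posterior Inverse-Gamma(27/2, 205/8)
obs 6: x=5/2 → posterior Inverse-Gamma(14, 107/4)
obs 7: x=-3/2 → posterior Inverse-Gamma(29/2, 335/8)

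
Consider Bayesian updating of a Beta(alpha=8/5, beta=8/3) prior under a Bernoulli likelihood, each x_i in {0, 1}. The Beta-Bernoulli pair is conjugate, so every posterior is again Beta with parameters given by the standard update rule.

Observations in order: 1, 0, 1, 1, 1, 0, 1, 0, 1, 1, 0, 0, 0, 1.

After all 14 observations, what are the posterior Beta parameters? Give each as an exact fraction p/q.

alpha=48/5, beta=26/3

obs 1: x=1 → posterior Beta(13/5, 8/3)
obs 2: x=0 → posterior Beta(13/5, 11/3)
obs 3: x=1 → posterior Beta(18/5, 11/3)
obs 4: x=1 → posterior Beta(23/5, 11/3)
obs 5: x=1 → posterior Beta(28/5, 11/3)
obs 6: x=0 → posterior Beta(28/5, 14/3)
obs 7: x=1 → posterior Beta(33/5, 14/3)
obs 8: x=0 → posterior Beta(33/5, 17/3)
obs 9: x=1 → posterior Beta(38/5, 17/3)
obs 10: x=1 → posterior Beta(43/5, 17/3)
obs 11: x=0 → posterior Beta(43/5, 20/3)
obs 12: x=0 → posterior Beta(43/5, 23/3)
obs 13: x=0 → posterior Beta(43/5, 26/3)
obs 14: x=1 → posterior Beta(48/5, 26/3)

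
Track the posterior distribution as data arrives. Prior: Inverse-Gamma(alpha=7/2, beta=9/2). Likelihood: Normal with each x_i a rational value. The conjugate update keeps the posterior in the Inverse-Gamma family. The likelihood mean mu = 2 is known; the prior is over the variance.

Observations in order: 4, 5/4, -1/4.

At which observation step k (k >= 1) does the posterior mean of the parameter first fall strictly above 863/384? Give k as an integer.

obs 1: x=4 → posterior Inverse-Gamma(4, 13/2)
obs 2: x=5/4 → posterior Inverse-Gamma(9/2, 217/32)
obs 3: x=-1/4 → posterior Inverse-Gamma(5, 149/16)

k = 3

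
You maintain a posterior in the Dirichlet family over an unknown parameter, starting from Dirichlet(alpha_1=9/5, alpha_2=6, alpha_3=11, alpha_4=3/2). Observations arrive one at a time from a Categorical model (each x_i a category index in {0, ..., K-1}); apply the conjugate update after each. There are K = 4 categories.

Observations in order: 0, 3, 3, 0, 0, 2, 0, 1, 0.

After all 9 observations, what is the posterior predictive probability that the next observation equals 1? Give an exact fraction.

obs 1: x=0 → posterior Dirichlet(14/5, 6, 11, 3/2)
obs 2: x=3 → posterior Dirichlet(14/5, 6, 11, 5/2)
obs 3: x=3 → posterior Dirichlet(14/5, 6, 11, 7/2)
obs 4: x=0 → posterior Dirichlet(19/5, 6, 11, 7/2)
obs 5: x=0 → posterior Dirichlet(24/5, 6, 11, 7/2)
obs 6: x=2 → posterior Dirichlet(24/5, 6, 12, 7/2)
obs 7: x=0 → posterior Dirichlet(29/5, 6, 12, 7/2)
obs 8: x=1 → posterior Dirichlet(29/5, 7, 12, 7/2)
obs 9: x=0 → posterior Dirichlet(34/5, 7, 12, 7/2)

70/293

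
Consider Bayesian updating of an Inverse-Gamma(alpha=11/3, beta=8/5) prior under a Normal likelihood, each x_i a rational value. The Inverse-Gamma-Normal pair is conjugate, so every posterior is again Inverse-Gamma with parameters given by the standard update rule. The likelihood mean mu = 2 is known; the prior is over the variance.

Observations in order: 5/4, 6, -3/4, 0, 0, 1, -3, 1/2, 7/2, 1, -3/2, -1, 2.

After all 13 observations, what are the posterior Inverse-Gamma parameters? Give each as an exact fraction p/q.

obs 1: x=5/4 → posterior Inverse-Gamma(25/6, 301/160)
obs 2: x=6 → posterior Inverse-Gamma(14/3, 1581/160)
obs 3: x=-3/4 → posterior Inverse-Gamma(31/6, 1093/80)
obs 4: x=0 → posterior Inverse-Gamma(17/3, 1253/80)
obs 5: x=0 → posterior Inverse-Gamma(37/6, 1413/80)
obs 6: x=1 → posterior Inverse-Gamma(20/3, 1453/80)
obs 7: x=-3 → posterior Inverse-Gamma(43/6, 2453/80)
obs 8: x=1/2 → posterior Inverse-Gamma(23/3, 2543/80)
obs 9: x=7/2 → posterior Inverse-Gamma(49/6, 2633/80)
obs 10: x=1 → posterior Inverse-Gamma(26/3, 2673/80)
obs 11: x=-3/2 → posterior Inverse-Gamma(55/6, 3163/80)
obs 12: x=-1 → posterior Inverse-Gamma(29/3, 3523/80)
obs 13: x=2 → posterior Inverse-Gamma(61/6, 3523/80)

alpha=61/6, beta=3523/80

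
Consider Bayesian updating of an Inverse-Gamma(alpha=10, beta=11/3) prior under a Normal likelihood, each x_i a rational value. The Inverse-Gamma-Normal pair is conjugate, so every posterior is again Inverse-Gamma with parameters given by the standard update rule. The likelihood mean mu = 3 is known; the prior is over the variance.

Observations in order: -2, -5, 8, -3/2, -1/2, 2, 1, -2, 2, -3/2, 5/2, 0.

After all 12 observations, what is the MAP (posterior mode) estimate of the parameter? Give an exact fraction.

obs 1: x=-2 → posterior Inverse-Gamma(21/2, 97/6)
obs 2: x=-5 → posterior Inverse-Gamma(11, 289/6)
obs 3: x=8 → posterior Inverse-Gamma(23/2, 182/3)
obs 4: x=-3/2 → posterior Inverse-Gamma(12, 1699/24)
obs 5: x=-1/2 → posterior Inverse-Gamma(25/2, 923/12)
obs 6: x=2 → posterior Inverse-Gamma(13, 929/12)
obs 7: x=1 → posterior Inverse-Gamma(27/2, 953/12)
obs 8: x=-2 → posterior Inverse-Gamma(14, 1103/12)
obs 9: x=2 → posterior Inverse-Gamma(29/2, 1109/12)
obs 10: x=-3/2 → posterior Inverse-Gamma(15, 2461/24)
obs 11: x=5/2 → posterior Inverse-Gamma(31/2, 308/3)
obs 12: x=0 → posterior Inverse-Gamma(16, 643/6)

643/102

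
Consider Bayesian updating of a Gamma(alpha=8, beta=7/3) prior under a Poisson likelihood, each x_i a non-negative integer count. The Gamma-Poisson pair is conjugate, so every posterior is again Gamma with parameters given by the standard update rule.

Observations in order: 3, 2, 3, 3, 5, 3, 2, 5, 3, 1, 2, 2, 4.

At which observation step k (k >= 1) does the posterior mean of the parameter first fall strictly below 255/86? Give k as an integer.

k = 12

obs 1: x=3 → posterior Gamma(11, 10/3)
obs 2: x=2 → posterior Gamma(13, 13/3)
obs 3: x=3 → posterior Gamma(16, 16/3)
obs 4: x=3 → posterior Gamma(19, 19/3)
obs 5: x=5 → posterior Gamma(24, 22/3)
obs 6: x=3 → posterior Gamma(27, 25/3)
obs 7: x=2 → posterior Gamma(29, 28/3)
obs 8: x=5 → posterior Gamma(34, 31/3)
obs 9: x=3 → posterior Gamma(37, 34/3)
obs 10: x=1 → posterior Gamma(38, 37/3)
obs 11: x=2 → posterior Gamma(40, 40/3)
obs 12: x=2 → posterior Gamma(42, 43/3)
obs 13: x=4 → posterior Gamma(46, 46/3)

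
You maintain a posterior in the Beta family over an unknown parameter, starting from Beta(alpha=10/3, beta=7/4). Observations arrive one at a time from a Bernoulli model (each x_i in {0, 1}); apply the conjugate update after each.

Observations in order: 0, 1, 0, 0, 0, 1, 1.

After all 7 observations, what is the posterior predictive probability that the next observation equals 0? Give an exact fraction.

69/145

obs 1: x=0 → posterior Beta(10/3, 11/4)
obs 2: x=1 → posterior Beta(13/3, 11/4)
obs 3: x=0 → posterior Beta(13/3, 15/4)
obs 4: x=0 → posterior Beta(13/3, 19/4)
obs 5: x=0 → posterior Beta(13/3, 23/4)
obs 6: x=1 → posterior Beta(16/3, 23/4)
obs 7: x=1 → posterior Beta(19/3, 23/4)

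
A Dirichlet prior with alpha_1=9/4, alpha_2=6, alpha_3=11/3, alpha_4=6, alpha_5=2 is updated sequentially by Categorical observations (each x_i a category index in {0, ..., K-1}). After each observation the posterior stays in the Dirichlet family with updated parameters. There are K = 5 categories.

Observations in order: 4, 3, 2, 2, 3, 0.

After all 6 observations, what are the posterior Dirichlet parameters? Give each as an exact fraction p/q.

alpha_1=13/4, alpha_2=6, alpha_3=17/3, alpha_4=8, alpha_5=3

obs 1: x=4 → posterior Dirichlet(9/4, 6, 11/3, 6, 3)
obs 2: x=3 → posterior Dirichlet(9/4, 6, 11/3, 7, 3)
obs 3: x=2 → posterior Dirichlet(9/4, 6, 14/3, 7, 3)
obs 4: x=2 → posterior Dirichlet(9/4, 6, 17/3, 7, 3)
obs 5: x=3 → posterior Dirichlet(9/4, 6, 17/3, 8, 3)
obs 6: x=0 → posterior Dirichlet(13/4, 6, 17/3, 8, 3)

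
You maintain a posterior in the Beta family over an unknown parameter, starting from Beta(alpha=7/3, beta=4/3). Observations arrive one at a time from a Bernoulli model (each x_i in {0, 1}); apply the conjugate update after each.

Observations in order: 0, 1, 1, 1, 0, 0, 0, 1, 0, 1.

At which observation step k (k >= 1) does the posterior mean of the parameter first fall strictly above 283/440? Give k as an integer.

k = 3

obs 1: x=0 → posterior Beta(7/3, 7/3)
obs 2: x=1 → posterior Beta(10/3, 7/3)
obs 3: x=1 → posterior Beta(13/3, 7/3)
obs 4: x=1 → posterior Beta(16/3, 7/3)
obs 5: x=0 → posterior Beta(16/3, 10/3)
obs 6: x=0 → posterior Beta(16/3, 13/3)
obs 7: x=0 → posterior Beta(16/3, 16/3)
obs 8: x=1 → posterior Beta(19/3, 16/3)
obs 9: x=0 → posterior Beta(19/3, 19/3)
obs 10: x=1 → posterior Beta(22/3, 19/3)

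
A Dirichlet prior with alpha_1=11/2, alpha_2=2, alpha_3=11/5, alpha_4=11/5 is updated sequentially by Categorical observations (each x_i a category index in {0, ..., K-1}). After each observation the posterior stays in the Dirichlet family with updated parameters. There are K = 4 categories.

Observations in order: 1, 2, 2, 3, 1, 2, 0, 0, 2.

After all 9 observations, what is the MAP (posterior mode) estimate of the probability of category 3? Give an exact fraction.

obs 1: x=1 → posterior Dirichlet(11/2, 3, 11/5, 11/5)
obs 2: x=2 → posterior Dirichlet(11/2, 3, 16/5, 11/5)
obs 3: x=2 → posterior Dirichlet(11/2, 3, 21/5, 11/5)
obs 4: x=3 → posterior Dirichlet(11/2, 3, 21/5, 16/5)
obs 5: x=1 → posterior Dirichlet(11/2, 4, 21/5, 16/5)
obs 6: x=2 → posterior Dirichlet(11/2, 4, 26/5, 16/5)
obs 7: x=0 → posterior Dirichlet(13/2, 4, 26/5, 16/5)
obs 8: x=0 → posterior Dirichlet(15/2, 4, 26/5, 16/5)
obs 9: x=2 → posterior Dirichlet(15/2, 4, 31/5, 16/5)

22/169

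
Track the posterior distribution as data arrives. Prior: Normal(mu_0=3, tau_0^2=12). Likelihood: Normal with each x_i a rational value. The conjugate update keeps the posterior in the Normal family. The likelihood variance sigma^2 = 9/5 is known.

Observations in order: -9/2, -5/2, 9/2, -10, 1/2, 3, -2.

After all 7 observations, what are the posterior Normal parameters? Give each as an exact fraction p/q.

obs 1: x=-9/2 → posterior Normal(-81/23, 36/23)
obs 2: x=-5/2 → posterior Normal(-131/43, 36/43)
obs 3: x=9/2 → posterior Normal(-41/63, 4/7)
obs 4: x=-10 → posterior Normal(-241/83, 36/83)
obs 5: x=1/2 → posterior Normal(-231/103, 36/103)
obs 6: x=3 → posterior Normal(-57/41, 12/41)
obs 7: x=-2 → posterior Normal(-211/143, 36/143)

mu_0=-211/143, tau_0^2=36/143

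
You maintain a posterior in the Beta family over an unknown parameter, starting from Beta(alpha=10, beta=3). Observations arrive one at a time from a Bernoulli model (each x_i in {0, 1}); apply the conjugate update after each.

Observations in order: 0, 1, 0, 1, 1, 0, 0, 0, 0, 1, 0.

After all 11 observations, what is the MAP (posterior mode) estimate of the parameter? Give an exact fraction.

13/22

obs 1: x=0 → posterior Beta(10, 4)
obs 2: x=1 → posterior Beta(11, 4)
obs 3: x=0 → posterior Beta(11, 5)
obs 4: x=1 → posterior Beta(12, 5)
obs 5: x=1 → posterior Beta(13, 5)
obs 6: x=0 → posterior Beta(13, 6)
obs 7: x=0 → posterior Beta(13, 7)
obs 8: x=0 → posterior Beta(13, 8)
obs 9: x=0 → posterior Beta(13, 9)
obs 10: x=1 → posterior Beta(14, 9)
obs 11: x=0 → posterior Beta(14, 10)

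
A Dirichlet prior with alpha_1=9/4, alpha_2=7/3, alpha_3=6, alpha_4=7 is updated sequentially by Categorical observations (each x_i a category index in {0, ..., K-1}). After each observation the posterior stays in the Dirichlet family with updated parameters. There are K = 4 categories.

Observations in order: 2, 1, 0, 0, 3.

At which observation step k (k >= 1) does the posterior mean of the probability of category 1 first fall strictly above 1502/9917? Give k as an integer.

k = 2

obs 1: x=2 → posterior Dirichlet(9/4, 7/3, 7, 7)
obs 2: x=1 → posterior Dirichlet(9/4, 10/3, 7, 7)
obs 3: x=0 → posterior Dirichlet(13/4, 10/3, 7, 7)
obs 4: x=0 → posterior Dirichlet(17/4, 10/3, 7, 7)
obs 5: x=3 → posterior Dirichlet(17/4, 10/3, 7, 8)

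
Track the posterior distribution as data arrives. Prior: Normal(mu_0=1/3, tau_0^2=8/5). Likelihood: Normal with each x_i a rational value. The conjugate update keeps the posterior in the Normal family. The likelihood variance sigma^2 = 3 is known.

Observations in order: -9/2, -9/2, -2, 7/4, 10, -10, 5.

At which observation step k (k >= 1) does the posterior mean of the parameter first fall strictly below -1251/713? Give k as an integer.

k = 2

obs 1: x=-9/2 → posterior Normal(-31/23, 24/23)
obs 2: x=-9/2 → posterior Normal(-67/31, 24/31)
obs 3: x=-2 → posterior Normal(-83/39, 8/13)
obs 4: x=7/4 → posterior Normal(-69/47, 24/47)
obs 5: x=10 → posterior Normal(1/5, 24/55)
obs 6: x=-10 → posterior Normal(-23/21, 8/21)
obs 7: x=5 → posterior Normal(-29/71, 24/71)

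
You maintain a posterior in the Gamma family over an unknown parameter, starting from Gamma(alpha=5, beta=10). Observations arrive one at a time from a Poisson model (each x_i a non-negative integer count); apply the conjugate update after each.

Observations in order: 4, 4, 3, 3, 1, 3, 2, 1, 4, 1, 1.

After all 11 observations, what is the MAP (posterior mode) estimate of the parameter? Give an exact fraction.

31/21

obs 1: x=4 → posterior Gamma(9, 11)
obs 2: x=4 → posterior Gamma(13, 12)
obs 3: x=3 → posterior Gamma(16, 13)
obs 4: x=3 → posterior Gamma(19, 14)
obs 5: x=1 → posterior Gamma(20, 15)
obs 6: x=3 → posterior Gamma(23, 16)
obs 7: x=2 → posterior Gamma(25, 17)
obs 8: x=1 → posterior Gamma(26, 18)
obs 9: x=4 → posterior Gamma(30, 19)
obs 10: x=1 → posterior Gamma(31, 20)
obs 11: x=1 → posterior Gamma(32, 21)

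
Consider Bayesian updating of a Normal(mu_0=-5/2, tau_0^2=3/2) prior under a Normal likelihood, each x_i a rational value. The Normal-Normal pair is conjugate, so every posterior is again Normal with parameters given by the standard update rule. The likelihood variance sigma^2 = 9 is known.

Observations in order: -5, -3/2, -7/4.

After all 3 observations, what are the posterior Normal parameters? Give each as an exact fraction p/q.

obs 1: x=-5 → posterior Normal(-20/7, 9/7)
obs 2: x=-3/2 → posterior Normal(-43/16, 9/8)
obs 3: x=-7/4 → posterior Normal(-31/12, 1)

mu_0=-31/12, tau_0^2=1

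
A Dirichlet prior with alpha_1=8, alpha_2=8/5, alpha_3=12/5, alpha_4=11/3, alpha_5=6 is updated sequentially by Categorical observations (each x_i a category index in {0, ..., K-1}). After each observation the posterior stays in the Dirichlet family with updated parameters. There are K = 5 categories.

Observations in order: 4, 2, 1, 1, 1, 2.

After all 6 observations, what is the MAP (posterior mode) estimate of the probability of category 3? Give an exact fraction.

2/17

obs 1: x=4 → posterior Dirichlet(8, 8/5, 12/5, 11/3, 7)
obs 2: x=2 → posterior Dirichlet(8, 8/5, 17/5, 11/3, 7)
obs 3: x=1 → posterior Dirichlet(8, 13/5, 17/5, 11/3, 7)
obs 4: x=1 → posterior Dirichlet(8, 18/5, 17/5, 11/3, 7)
obs 5: x=1 → posterior Dirichlet(8, 23/5, 17/5, 11/3, 7)
obs 6: x=2 → posterior Dirichlet(8, 23/5, 22/5, 11/3, 7)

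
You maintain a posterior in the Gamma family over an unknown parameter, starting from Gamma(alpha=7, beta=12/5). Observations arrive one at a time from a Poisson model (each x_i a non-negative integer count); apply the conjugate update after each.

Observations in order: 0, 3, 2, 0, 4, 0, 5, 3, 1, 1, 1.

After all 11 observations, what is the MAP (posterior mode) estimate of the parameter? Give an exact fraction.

130/67

obs 1: x=0 → posterior Gamma(7, 17/5)
obs 2: x=3 → posterior Gamma(10, 22/5)
obs 3: x=2 → posterior Gamma(12, 27/5)
obs 4: x=0 → posterior Gamma(12, 32/5)
obs 5: x=4 → posterior Gamma(16, 37/5)
obs 6: x=0 → posterior Gamma(16, 42/5)
obs 7: x=5 → posterior Gamma(21, 47/5)
obs 8: x=3 → posterior Gamma(24, 52/5)
obs 9: x=1 → posterior Gamma(25, 57/5)
obs 10: x=1 → posterior Gamma(26, 62/5)
obs 11: x=1 → posterior Gamma(27, 67/5)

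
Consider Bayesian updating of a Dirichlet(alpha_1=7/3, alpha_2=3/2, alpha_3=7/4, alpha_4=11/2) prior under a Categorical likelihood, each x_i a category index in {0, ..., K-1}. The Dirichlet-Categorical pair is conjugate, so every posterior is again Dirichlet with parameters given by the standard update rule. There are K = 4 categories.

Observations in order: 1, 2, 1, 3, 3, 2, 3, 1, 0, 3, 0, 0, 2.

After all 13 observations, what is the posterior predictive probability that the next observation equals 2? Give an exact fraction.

57/289

obs 1: x=1 → posterior Dirichlet(7/3, 5/2, 7/4, 11/2)
obs 2: x=2 → posterior Dirichlet(7/3, 5/2, 11/4, 11/2)
obs 3: x=1 → posterior Dirichlet(7/3, 7/2, 11/4, 11/2)
obs 4: x=3 → posterior Dirichlet(7/3, 7/2, 11/4, 13/2)
obs 5: x=3 → posterior Dirichlet(7/3, 7/2, 11/4, 15/2)
obs 6: x=2 → posterior Dirichlet(7/3, 7/2, 15/4, 15/2)
obs 7: x=3 → posterior Dirichlet(7/3, 7/2, 15/4, 17/2)
obs 8: x=1 → posterior Dirichlet(7/3, 9/2, 15/4, 17/2)
obs 9: x=0 → posterior Dirichlet(10/3, 9/2, 15/4, 17/2)
obs 10: x=3 → posterior Dirichlet(10/3, 9/2, 15/4, 19/2)
obs 11: x=0 → posterior Dirichlet(13/3, 9/2, 15/4, 19/2)
obs 12: x=0 → posterior Dirichlet(16/3, 9/2, 15/4, 19/2)
obs 13: x=2 → posterior Dirichlet(16/3, 9/2, 19/4, 19/2)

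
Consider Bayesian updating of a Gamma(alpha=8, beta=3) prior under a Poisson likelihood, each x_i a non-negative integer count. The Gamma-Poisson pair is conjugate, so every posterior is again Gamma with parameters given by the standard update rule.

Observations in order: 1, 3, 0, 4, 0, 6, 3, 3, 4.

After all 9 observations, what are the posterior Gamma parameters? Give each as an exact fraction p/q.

obs 1: x=1 → posterior Gamma(9, 4)
obs 2: x=3 → posterior Gamma(12, 5)
obs 3: x=0 → posterior Gamma(12, 6)
obs 4: x=4 → posterior Gamma(16, 7)
obs 5: x=0 → posterior Gamma(16, 8)
obs 6: x=6 → posterior Gamma(22, 9)
obs 7: x=3 → posterior Gamma(25, 10)
obs 8: x=3 → posterior Gamma(28, 11)
obs 9: x=4 → posterior Gamma(32, 12)

alpha=32, beta=12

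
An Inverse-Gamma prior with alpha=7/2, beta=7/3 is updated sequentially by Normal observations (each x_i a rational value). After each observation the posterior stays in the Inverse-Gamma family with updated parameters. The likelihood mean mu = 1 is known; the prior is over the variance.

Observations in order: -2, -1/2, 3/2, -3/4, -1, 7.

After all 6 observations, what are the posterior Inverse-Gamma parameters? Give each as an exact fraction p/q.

obs 1: x=-2 → posterior Inverse-Gamma(4, 41/6)
obs 2: x=-1/2 → posterior Inverse-Gamma(9/2, 191/24)
obs 3: x=3/2 → posterior Inverse-Gamma(5, 97/12)
obs 4: x=-3/4 → posterior Inverse-Gamma(11/2, 923/96)
obs 5: x=-1 → posterior Inverse-Gamma(6, 1115/96)
obs 6: x=7 → posterior Inverse-Gamma(13/2, 2843/96)

alpha=13/2, beta=2843/96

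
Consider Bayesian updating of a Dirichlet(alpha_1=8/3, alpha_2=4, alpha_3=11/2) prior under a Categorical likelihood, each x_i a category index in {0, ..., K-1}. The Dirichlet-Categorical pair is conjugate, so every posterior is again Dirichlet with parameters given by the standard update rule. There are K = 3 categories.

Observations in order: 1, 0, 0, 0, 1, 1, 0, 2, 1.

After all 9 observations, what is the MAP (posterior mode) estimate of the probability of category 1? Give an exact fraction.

obs 1: x=1 → posterior Dirichlet(8/3, 5, 11/2)
obs 2: x=0 → posterior Dirichlet(11/3, 5, 11/2)
obs 3: x=0 → posterior Dirichlet(14/3, 5, 11/2)
obs 4: x=0 → posterior Dirichlet(17/3, 5, 11/2)
obs 5: x=1 → posterior Dirichlet(17/3, 6, 11/2)
obs 6: x=1 → posterior Dirichlet(17/3, 7, 11/2)
obs 7: x=0 → posterior Dirichlet(20/3, 7, 11/2)
obs 8: x=2 → posterior Dirichlet(20/3, 7, 13/2)
obs 9: x=1 → posterior Dirichlet(20/3, 8, 13/2)

42/109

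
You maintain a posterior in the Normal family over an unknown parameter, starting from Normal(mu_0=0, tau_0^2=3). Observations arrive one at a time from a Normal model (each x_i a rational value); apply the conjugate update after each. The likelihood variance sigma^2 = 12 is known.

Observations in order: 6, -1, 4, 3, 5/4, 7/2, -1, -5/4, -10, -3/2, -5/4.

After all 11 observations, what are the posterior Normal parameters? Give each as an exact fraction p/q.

obs 1: x=6 → posterior Normal(6/5, 12/5)
obs 2: x=-1 → posterior Normal(5/6, 2)
obs 3: x=4 → posterior Normal(9/7, 12/7)
obs 4: x=3 → posterior Normal(3/2, 3/2)
obs 5: x=5/4 → posterior Normal(53/36, 4/3)
obs 6: x=7/2 → posterior Normal(67/40, 6/5)
obs 7: x=-1 → posterior Normal(63/44, 12/11)
obs 8: x=-5/4 → posterior Normal(29/24, 1)
obs 9: x=-10 → posterior Normal(9/26, 12/13)
obs 10: x=-3/2 → posterior Normal(3/14, 6/7)
obs 11: x=-5/4 → posterior Normal(7/60, 4/5)

mu_0=7/60, tau_0^2=4/5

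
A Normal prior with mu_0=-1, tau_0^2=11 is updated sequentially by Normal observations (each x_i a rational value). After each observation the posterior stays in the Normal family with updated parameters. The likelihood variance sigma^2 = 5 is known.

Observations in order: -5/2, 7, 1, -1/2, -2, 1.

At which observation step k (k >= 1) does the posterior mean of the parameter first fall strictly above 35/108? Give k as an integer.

k = 2

obs 1: x=-5/2 → posterior Normal(-65/32, 55/16)
obs 2: x=7 → posterior Normal(89/54, 55/27)
obs 3: x=1 → posterior Normal(111/76, 55/38)
obs 4: x=-1/2 → posterior Normal(50/49, 55/49)
obs 5: x=-2 → posterior Normal(7/15, 11/12)
obs 6: x=1 → posterior Normal(39/71, 55/71)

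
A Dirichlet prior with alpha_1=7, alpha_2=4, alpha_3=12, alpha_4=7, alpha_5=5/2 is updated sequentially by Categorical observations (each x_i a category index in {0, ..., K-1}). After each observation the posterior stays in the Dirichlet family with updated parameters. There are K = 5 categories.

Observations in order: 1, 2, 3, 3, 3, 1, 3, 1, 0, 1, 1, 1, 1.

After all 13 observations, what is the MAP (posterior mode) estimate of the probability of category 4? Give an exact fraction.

obs 1: x=1 → posterior Dirichlet(7, 5, 12, 7, 5/2)
obs 2: x=2 → posterior Dirichlet(7, 5, 13, 7, 5/2)
obs 3: x=3 → posterior Dirichlet(7, 5, 13, 8, 5/2)
obs 4: x=3 → posterior Dirichlet(7, 5, 13, 9, 5/2)
obs 5: x=3 → posterior Dirichlet(7, 5, 13, 10, 5/2)
obs 6: x=1 → posterior Dirichlet(7, 6, 13, 10, 5/2)
obs 7: x=3 → posterior Dirichlet(7, 6, 13, 11, 5/2)
obs 8: x=1 → posterior Dirichlet(7, 7, 13, 11, 5/2)
obs 9: x=0 → posterior Dirichlet(8, 7, 13, 11, 5/2)
obs 10: x=1 → posterior Dirichlet(8, 8, 13, 11, 5/2)
obs 11: x=1 → posterior Dirichlet(8, 9, 13, 11, 5/2)
obs 12: x=1 → posterior Dirichlet(8, 10, 13, 11, 5/2)
obs 13: x=1 → posterior Dirichlet(8, 11, 13, 11, 5/2)

1/27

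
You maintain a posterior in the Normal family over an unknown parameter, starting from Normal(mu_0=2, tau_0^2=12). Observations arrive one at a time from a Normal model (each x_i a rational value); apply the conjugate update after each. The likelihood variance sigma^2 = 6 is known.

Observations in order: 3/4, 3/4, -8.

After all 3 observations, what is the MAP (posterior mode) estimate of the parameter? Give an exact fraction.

obs 1: x=3/4 → posterior Normal(7/6, 4)
obs 2: x=3/4 → posterior Normal(1, 12/5)
obs 3: x=-8 → posterior Normal(-11/7, 12/7)

-11/7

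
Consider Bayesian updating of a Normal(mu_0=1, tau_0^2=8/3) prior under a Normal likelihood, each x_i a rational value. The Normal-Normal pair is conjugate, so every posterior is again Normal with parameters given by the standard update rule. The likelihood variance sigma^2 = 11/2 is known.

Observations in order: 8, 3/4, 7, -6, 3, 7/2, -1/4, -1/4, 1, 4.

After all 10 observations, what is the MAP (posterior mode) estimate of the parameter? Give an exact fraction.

365/193

obs 1: x=8 → posterior Normal(23/7, 88/49)
obs 2: x=3/4 → posterior Normal(173/65, 88/65)
obs 3: x=7 → posterior Normal(95/27, 88/81)
obs 4: x=-6 → posterior Normal(189/97, 88/97)
obs 5: x=3 → posterior Normal(237/113, 88/113)
obs 6: x=7/2 → posterior Normal(293/129, 88/129)
obs 7: x=-1/4 → posterior Normal(289/145, 88/145)
obs 8: x=-1/4 → posterior Normal(285/161, 88/161)
obs 9: x=1 → posterior Normal(301/177, 88/177)
obs 10: x=4 → posterior Normal(365/193, 88/193)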